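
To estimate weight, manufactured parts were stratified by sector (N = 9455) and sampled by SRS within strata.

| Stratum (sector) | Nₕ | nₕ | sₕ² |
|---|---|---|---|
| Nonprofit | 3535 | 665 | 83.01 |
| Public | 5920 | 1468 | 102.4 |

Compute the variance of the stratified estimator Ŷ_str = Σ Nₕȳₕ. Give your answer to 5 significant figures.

3.1049 × 10^6

Var(Ŷ_str) = Σₕ Nₕ²(1 − fₕ)sₕ²/nₕ.
Nonprofit: 3535²·(1 − 665/3535)·83.01/665 = 1.2664268 × 10^6.
Public: 5920²·(1 − 1468/5920)·102.4/1468 = 1.8384455 × 10^6.
Sum = 3.1048723 × 10^6.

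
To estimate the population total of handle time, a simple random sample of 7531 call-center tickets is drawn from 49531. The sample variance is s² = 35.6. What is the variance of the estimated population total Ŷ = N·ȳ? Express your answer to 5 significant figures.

9.8339 × 10^6

Var(Ŷ) = N²·Var(ȳ) = N²·(1 − n/N)·s²/n.
f = 7531/49531 = 0.15204619; Var(ȳ) = 0.84795381·35.6/7531 = 0.0040083861.
Var(Ŷ) = 49531² · 0.0040083861 = 9.8338536 × 10^6.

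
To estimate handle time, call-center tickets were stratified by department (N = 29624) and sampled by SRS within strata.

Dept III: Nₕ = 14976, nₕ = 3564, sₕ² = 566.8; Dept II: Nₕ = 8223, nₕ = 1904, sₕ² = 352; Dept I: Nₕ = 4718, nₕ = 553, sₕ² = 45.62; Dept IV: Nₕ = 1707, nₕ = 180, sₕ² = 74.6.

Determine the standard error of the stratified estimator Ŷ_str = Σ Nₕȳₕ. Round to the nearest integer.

Var(Ŷ_str) = Σₕ Nₕ²(1 − fₕ)sₕ²/nₕ.
Dept III: 14976²·(1 − 3564/14976)·566.8/3564 = 2.7180018 × 10^7.
Dept II: 8223²·(1 − 1904/8223)·352/1904 = 9.6062606 × 10^6.
Dept I: 4718²·(1 − 553/4718)·45.62/553 = 1.6210749 × 10^6.
Dept IV: 1707²·(1 − 180/1707)·74.6/180 = 1.0802863 × 10^6.
Sum = 3.948764 × 10^7.
SE = √(3.948764 × 10^7) = 6284.

6284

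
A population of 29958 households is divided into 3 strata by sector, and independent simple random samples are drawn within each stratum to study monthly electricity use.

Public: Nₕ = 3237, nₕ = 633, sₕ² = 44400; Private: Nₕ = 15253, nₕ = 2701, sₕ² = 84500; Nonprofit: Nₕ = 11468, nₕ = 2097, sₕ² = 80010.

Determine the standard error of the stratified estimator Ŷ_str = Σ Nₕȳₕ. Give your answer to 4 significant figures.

103300

Var(Ŷ_str) = Σₕ Nₕ²(1 − fₕ)sₕ²/nₕ.
Public: 3237²·(1 − 633/3237)·44400/633 = 5.9123882 × 10^8.
Private: 15253²·(1 − 2701/15253)·84500/2701 = 5.9896346 × 10^9.
Nonprofit: 11468²·(1 − 2097/11468)·80010/2097 = 4.1003361 × 10^9.
Sum = 1.068121 × 10^10.
SE = √(1.068121 × 10^10) = 103300.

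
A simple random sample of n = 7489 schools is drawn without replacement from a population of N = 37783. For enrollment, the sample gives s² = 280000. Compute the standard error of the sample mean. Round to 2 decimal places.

Under SRS without replacement, Var(ȳ) = (1 − f)·s²/n with f = n/N = 7489/37783 = 0.19821084.
Var(ȳ) = (1 − 0.19821084)·280000/7489 = 0.80178916·37.388169 = 29.977429.
SE(ȳ) = √(29.977429) = 5.48.

5.48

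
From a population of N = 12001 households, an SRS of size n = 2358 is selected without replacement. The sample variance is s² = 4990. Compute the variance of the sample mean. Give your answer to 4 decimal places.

Under SRS without replacement, Var(ȳ) = (1 − f)·s²/n with f = n/N = 2358/12001 = 0.19648363.
Var(ȳ) = (1 − 0.19648363)·4990/2358 = 0.80351637·2.1162002 = 1.7004015.

1.7004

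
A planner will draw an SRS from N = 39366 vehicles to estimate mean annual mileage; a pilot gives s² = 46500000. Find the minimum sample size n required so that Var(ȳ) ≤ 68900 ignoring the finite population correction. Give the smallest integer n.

Without fpc, n₀ = s²/D = 46500000/68900 = 674.8911.
Rounding up, n = 675.

675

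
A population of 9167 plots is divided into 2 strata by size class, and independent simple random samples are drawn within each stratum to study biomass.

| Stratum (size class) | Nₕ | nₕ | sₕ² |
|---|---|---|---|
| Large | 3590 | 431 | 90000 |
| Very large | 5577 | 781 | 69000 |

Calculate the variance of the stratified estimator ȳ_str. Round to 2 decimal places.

Var(ȳ_str) = Σₕ Wₕ²(1 − fₕ)sₕ²/nₕ with Wₕ = Nₕ/N, N = 9167.
Large: Wₕ = 0.39162212; term = 0.39162212²·(1 − 0.12005571)·90000/431 = 28.180899.
Very large: Wₕ = 0.60837788; term = 0.60837788²·(1 − 0.14003945)·69000/781 = 28.120524.
Sum = 56.301423.

56.30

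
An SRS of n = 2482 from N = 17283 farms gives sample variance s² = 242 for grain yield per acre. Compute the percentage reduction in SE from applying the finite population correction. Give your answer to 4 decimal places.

7.4586

f = n/N = 2482/17283 = 0.14360933.
SE_no-fpc = √(s²/n) = 0.31225313; SE_fpc = √((1−f)s²/n) = 0.28896335.
Ratio = √(1−f) = 0.92541378. Reduction = 100·(1 − 0.92541378) = 7.4586%.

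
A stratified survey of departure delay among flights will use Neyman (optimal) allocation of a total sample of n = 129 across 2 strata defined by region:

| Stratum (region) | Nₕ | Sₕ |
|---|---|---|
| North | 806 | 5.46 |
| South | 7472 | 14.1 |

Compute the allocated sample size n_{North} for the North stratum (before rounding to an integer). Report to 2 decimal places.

5.17

Neyman allocation: nₕ = n·NₕSₕ / Σⱼ NⱼSⱼ.
Σ NⱼSⱼ = 806·5.46 + 7472·14.1 = 109755.96.
n_{North} = 129·806·5.46 / 109755.96 = 5.17.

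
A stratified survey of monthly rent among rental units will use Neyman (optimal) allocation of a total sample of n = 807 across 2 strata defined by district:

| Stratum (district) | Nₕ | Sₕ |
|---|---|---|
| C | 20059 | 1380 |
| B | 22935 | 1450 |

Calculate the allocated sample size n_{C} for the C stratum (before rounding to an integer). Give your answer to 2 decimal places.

366.59

Neyman allocation: nₕ = n·NₕSₕ / Σⱼ NⱼSⱼ.
Σ NⱼSⱼ = 20059·1380 + 22935·1450 = 6.093717 × 10^7.
n_{C} = 807·20059·1380 / (6.093717 × 10^7) = 366.59.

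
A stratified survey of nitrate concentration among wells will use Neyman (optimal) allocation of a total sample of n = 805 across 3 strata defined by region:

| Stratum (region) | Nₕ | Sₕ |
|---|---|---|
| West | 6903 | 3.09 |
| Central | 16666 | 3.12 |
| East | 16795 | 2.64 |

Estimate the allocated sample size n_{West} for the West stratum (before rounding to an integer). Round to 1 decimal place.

Neyman allocation: nₕ = n·NₕSₕ / Σⱼ NⱼSⱼ.
Σ NⱼSⱼ = 6903·3.09 + 16666·3.12 + 16795·2.64 = 117666.99.
n_{West} = 805·6903·3.09 / 117666.99 = 145.9.

145.9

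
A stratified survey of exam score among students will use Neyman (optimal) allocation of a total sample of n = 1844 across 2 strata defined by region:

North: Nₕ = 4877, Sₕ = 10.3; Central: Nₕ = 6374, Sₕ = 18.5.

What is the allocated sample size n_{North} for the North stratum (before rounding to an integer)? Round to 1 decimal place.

Neyman allocation: nₕ = n·NₕSₕ / Σⱼ NⱼSⱼ.
Σ NⱼSⱼ = 4877·10.3 + 6374·18.5 = 168152.1.
n_{North} = 1844·4877·10.3 / 168152.1 = 550.9.

550.9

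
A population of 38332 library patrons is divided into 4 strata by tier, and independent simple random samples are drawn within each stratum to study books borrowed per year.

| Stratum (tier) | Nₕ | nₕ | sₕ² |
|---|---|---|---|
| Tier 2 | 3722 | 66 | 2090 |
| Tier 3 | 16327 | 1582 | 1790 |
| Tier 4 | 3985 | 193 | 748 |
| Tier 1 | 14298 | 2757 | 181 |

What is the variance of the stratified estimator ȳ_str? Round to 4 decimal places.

0.5259

Var(ȳ_str) = Σₕ Wₕ²(1 − fₕ)sₕ²/nₕ with Wₕ = Nₕ/N, N = 38332.
Tier 2: Wₕ = 0.09709903; term = 0.09709903²·(1 − 0.01773240)·2090/66 = 0.29326616.
Tier 3: Wₕ = 0.42593655; term = 0.42593655²·(1 − 0.09689471)·1790/1582 = 0.18538507.
Tier 4: Wₕ = 0.10396014; term = 0.10396014²·(1 − 0.04843162)·748/193 = 0.039858228.
Tier 1: Wₕ = 0.37300428; term = 0.37300428²·(1 − 0.19282417)·181/2757 = 0.0073728871.
Sum = 0.52588235.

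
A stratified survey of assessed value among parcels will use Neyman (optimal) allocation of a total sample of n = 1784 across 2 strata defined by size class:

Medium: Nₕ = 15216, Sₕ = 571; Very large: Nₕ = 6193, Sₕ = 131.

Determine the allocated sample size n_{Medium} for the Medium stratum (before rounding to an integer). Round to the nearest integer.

Neyman allocation: nₕ = n·NₕSₕ / Σⱼ NⱼSⱼ.
Σ NⱼSⱼ = 15216·571 + 6193·131 = 9.499619 × 10^6.
n_{Medium} = 1784·15216·571 / (9.499619 × 10^6) = 1632.

1632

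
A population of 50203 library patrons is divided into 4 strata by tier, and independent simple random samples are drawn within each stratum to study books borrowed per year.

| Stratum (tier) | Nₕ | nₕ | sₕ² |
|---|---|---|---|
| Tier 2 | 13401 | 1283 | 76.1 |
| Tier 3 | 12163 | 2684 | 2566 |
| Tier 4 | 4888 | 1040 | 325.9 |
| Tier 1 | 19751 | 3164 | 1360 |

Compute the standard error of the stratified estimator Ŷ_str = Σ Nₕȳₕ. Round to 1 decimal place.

Var(Ŷ_str) = Σₕ Nₕ²(1 − fₕ)sₕ²/nₕ.
Tier 2: 13401²·(1 − 1283/13401)·76.1/1283 = 9.6322147 × 10^6.
Tier 3: 12163²·(1 − 2684/12163)·2566/2684 = 1.1022431 × 10^8.
Tier 4: 4888²·(1 − 1040/4888)·325.9/1040 = 5.894097 × 10^6.
Tier 1: 19751²·(1 − 3164/19751)·1360/3164 = 1.4081839 × 10^8.
Sum = 2.6656901 × 10^8.
SE = √(2.6656901 × 10^8) = 16326.9.

16326.9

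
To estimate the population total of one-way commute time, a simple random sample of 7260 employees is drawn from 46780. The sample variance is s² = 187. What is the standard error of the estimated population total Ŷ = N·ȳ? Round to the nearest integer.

6901

Var(Ŷ) = N²·Var(ȳ) = N²·(1 − n/N)·s²/n.
f = 7260/46780 = 0.15519453; Var(ȳ) = 0.84480547·187/7260 = 0.021760141.
Var(Ŷ) = 46780² · 0.021760141 = 4.7619205 × 10^7.
SE(Ŷ) = √(4.7619205 × 10^7) = 6901.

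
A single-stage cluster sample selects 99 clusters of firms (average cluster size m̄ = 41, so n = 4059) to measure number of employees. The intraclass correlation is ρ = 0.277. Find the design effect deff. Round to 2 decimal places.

deff = 1 + (41 − 1)·0.277 = 1 + 11.08 = 12.08.

12.08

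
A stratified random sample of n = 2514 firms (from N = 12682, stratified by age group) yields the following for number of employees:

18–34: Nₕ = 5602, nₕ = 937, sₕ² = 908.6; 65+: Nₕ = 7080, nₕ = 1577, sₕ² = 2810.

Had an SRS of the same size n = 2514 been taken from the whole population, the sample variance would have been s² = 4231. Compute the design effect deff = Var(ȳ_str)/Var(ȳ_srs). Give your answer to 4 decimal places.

Var(ȳ_str) = Σ Wₕ²(1−fₕ)sₕ²/nₕ with Wₕ = Nₕ/12682:
  18–34: (5602/12682)²·(1−937/5602)·908.6/937 = 0.15756233
  65+: (7080/12682)²·(1−1577/7080)·2810/1577 = 0.43165015
  → Var(ȳ_str) = 0.58921248.
Var(ȳ_srs) = (1 − 2514/12682)·4231/2514 = 1.3493529.
deff = 0.58921248 / 1.3493529 = 0.4367.

0.4367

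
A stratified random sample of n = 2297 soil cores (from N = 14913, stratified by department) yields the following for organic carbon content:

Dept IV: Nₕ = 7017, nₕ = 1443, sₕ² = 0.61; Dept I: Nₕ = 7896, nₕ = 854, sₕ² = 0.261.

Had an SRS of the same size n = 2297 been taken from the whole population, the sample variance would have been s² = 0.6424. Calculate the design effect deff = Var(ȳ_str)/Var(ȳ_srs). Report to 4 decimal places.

Var(ȳ_str) = Σ Wₕ²(1−fₕ)sₕ²/nₕ with Wₕ = Nₕ/14913:
  Dept IV: (7017/14913)²·(1−1443/7017)·0.61/1443 = 7.4345025 × 10^-5
  Dept I: (7896/14913)²·(1−854/7896)·0.261/854 = 7.6410979 × 10^-5
  → Var(ȳ_str) = 1.50756 × 10^-4.
Var(ȳ_srs) = (1 − 2297/14913)·0.6424/2297 = 2.3659262 × 10^-4.
deff = (1.50756 × 10^-4) / (2.3659262 × 10^-4) = 0.6372.

0.6372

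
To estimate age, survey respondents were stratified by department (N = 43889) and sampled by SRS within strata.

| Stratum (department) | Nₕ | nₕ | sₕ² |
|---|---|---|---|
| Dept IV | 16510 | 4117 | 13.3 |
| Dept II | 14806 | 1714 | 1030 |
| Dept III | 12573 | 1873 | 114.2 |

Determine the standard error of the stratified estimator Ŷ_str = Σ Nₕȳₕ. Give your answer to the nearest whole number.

11196

Var(Ŷ_str) = Σₕ Nₕ²(1 − fₕ)sₕ²/nₕ.
Dept IV: 16510²·(1 − 4117/16510)·13.3/4117 = 660989.1.
Dept II: 14806²·(1 − 1714/14806)·1030/1714 = 1.1648504 × 10^8.
Dept III: 12573²·(1 − 1873/12573)·114.2/1873 = 8.2025903 × 10^6.
Sum = 1.2534862 × 10^8.
SE = √(1.2534862 × 10^8) = 11196.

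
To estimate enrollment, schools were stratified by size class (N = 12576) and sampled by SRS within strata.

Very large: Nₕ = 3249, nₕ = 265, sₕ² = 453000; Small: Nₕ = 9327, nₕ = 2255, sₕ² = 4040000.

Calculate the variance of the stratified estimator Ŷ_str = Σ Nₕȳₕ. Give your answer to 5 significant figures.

1.3475 × 10^11

Var(Ŷ_str) = Σₕ Nₕ²(1 − fₕ)sₕ²/nₕ.
Very large: 3249²·(1 − 265/3249)·453000/265 = 1.657299 × 10^10.
Small: 9327²·(1 − 2255/9327)·4040000/2255 = 1.1817321 × 10^11.
Sum = 1.347462 × 10^11.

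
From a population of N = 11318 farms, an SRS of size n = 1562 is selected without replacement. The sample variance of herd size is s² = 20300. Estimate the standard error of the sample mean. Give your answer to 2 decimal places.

3.35

Under SRS without replacement, Var(ȳ) = (1 − f)·s²/n with f = n/N = 1562/11318 = 0.13801025.
Var(ȳ) = (1 − 0.13801025)·20300/1562 = 0.86198975·12.996159 = 11.202556.
SE(ȳ) = √(11.202556) = 3.35.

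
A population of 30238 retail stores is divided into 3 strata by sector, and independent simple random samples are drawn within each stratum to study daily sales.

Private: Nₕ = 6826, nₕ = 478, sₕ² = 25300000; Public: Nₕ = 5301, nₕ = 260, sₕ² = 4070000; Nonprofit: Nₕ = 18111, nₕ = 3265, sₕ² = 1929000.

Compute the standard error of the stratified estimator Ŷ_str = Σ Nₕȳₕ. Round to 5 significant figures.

Var(Ŷ_str) = Σₕ Nₕ²(1 − fₕ)sₕ²/nₕ.
Private: 6826²·(1 − 478/6826)·25300000/478 = 2.2934846 × 10^12.
Public: 5301²·(1 − 260/5301)·4070000/260 = 4.1830741 × 10^11.
Nonprofit: 18111²·(1 − 3265/18111)·1929000/3265 = 1.5885501 × 10^11.
Sum = 2.870647 × 10^12.
SE = √(2.870647 × 10^12) = 1.6943 × 10^6.

1.6943 × 10^6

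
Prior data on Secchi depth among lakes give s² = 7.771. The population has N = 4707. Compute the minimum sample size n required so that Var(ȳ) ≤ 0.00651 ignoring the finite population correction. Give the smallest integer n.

1194

Without fpc, n₀ = s²/D = 7.771/0.00651 = 1193.7020.
Rounding up, n = 1194.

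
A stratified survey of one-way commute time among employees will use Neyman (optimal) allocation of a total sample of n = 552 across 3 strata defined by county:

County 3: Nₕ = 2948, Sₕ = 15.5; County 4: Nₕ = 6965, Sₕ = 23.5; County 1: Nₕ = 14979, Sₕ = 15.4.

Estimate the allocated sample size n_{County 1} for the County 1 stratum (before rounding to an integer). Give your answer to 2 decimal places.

Neyman allocation: nₕ = n·NₕSₕ / Σⱼ NⱼSⱼ.
Σ NⱼSⱼ = 2948·15.5 + 6965·23.5 + 14979·15.4 = 440048.1.
n_{County 1} = 552·14979·15.4 / 440048.1 = 289.36.

289.36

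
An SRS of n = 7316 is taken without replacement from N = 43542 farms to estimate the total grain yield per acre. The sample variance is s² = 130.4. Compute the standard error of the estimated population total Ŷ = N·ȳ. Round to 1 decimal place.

Var(Ŷ) = N²·Var(ȳ) = N²·(1 − n/N)·s²/n.
f = 7316/43542 = 0.16802168; Var(ȳ) = 0.83197832·130.4/7316 = 0.014829138.
Var(Ŷ) = 43542² · 0.014829138 = 2.8114648 × 10^7.
SE(Ŷ) = √(2.8114648 × 10^7) = 5302.3.

5302.3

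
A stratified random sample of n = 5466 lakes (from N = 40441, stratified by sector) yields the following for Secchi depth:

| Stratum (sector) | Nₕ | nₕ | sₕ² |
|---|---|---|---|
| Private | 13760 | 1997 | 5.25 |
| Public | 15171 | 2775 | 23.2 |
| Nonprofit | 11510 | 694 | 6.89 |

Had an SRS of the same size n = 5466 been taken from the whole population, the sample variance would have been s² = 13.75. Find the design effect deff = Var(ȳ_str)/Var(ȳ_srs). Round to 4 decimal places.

Var(ȳ_str) = Σ Wₕ²(1−fₕ)sₕ²/nₕ with Wₕ = Nₕ/40441:
  Private: (13760/40441)²·(1−1997/13760)·5.25/1997 = 2.6018005 × 10^-4
  Public: (15171/40441)²·(1−2775/15171)·23.2/2775 = 9.6133997 × 10^-4
  Nonprofit: (11510/40441)²·(1−694/11510)·6.89/694 = 7.5571489 × 10^-4
  → Var(ȳ_str) = 0.0019772349.
Var(ȳ_srs) = (1 − 5466/40441)·13.75/5466 = 0.0021755492.
deff = 0.0019772349 / 0.0021755492 = 0.9088.

0.9088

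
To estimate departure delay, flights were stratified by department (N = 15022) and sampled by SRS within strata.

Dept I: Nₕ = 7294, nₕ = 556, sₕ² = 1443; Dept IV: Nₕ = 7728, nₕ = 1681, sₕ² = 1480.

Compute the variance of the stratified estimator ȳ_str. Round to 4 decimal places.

Var(ȳ_str) = Σₕ Wₕ²(1 − fₕ)sₕ²/nₕ with Wₕ = Nₕ/N, N = 15022.
Dept I: Wₕ = 0.48555452; term = 0.48555452²·(1 − 0.07622704)·1443/556 = 0.56523987.
Dept IV: Wₕ = 0.51444548; term = 0.51444548²·(1 − 0.21752070)·1480/1681 = 0.18232473.
Sum = 0.7475646.

0.7476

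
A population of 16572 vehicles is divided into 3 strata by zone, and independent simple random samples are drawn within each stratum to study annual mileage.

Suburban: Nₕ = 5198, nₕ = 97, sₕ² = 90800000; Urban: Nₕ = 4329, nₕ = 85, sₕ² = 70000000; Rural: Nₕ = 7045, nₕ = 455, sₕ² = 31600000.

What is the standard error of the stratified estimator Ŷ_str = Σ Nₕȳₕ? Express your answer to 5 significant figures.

Var(Ŷ_str) = Σₕ Nₕ²(1 − fₕ)sₕ²/nₕ.
Suburban: 5198²·(1 − 97/5198)·90800000/97 = 2.4820225 × 10^13.
Urban: 4329²·(1 − 85/4329)·70000000/85 = 1.513011 × 10^13.
Rural: 7045²·(1 − 455/7045)·31600000/455 = 3.2243494 × 10^12.
Sum = 4.3174684 × 10^13.
SE = √(4.3174684 × 10^13) = 6.5707 × 10^6.

6.5707 × 10^6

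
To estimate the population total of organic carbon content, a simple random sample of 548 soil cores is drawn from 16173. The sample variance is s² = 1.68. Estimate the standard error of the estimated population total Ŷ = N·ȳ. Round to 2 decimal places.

Var(Ŷ) = N²·Var(ȳ) = N²·(1 − n/N)·s²/n.
f = 548/16173 = 0.03388363; Var(ȳ) = 0.96611637·1.68/548 = 0.0029618166.
Var(Ŷ) = 16173² · 0.0029618166 = 774710.31.
SE(Ŷ) = √(774710.31) = 880.18.

880.18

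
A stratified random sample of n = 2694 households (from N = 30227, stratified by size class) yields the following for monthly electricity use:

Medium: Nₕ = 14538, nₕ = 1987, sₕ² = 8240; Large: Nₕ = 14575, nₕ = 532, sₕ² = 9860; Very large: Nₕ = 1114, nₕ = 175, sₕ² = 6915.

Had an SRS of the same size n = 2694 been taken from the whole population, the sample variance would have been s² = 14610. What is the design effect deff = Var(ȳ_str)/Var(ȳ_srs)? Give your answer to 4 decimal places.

Var(ȳ_str) = Σ Wₕ²(1−fₕ)sₕ²/nₕ with Wₕ = Nₕ/30227:
  Medium: (14538/30227)²·(1−1987/14538)·8240/1987 = 0.82817525
  Large: (14575/30227)²·(1−532/14575)·9860/532 = 4.1518691
  Very large: (1114/30227)²·(1−175/1114)·6915/175 = 0.045239191
  → Var(ȳ_str) = 5.0252835.
Var(ȳ_srs) = (1 − 2694/30227)·14610/2694 = 4.9398199.
deff = 5.0252835 / 4.9398199 = 1.0173.

1.0173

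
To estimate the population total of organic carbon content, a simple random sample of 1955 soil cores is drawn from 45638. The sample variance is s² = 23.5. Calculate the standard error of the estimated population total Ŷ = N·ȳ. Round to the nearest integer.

Var(Ŷ) = N²·Var(ȳ) = N²·(1 − n/N)·s²/n.
f = 1955/45638 = 0.04283711; Var(ȳ) = 0.95716289·23.5/1955 = 0.011505539.
Var(Ŷ) = 45638² · 0.011505539 = 2.3964048 × 10^7.
SE(Ŷ) = √(2.3964048 × 10^7) = 4895.

4895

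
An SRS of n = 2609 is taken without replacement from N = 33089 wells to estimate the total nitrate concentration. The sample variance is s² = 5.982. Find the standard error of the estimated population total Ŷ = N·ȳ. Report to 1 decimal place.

1520.7

Var(Ŷ) = N²·Var(ȳ) = N²·(1 − n/N)·s²/n.
f = 2609/33089 = 0.07884796; Var(ȳ) = 0.92115204·5.982/2609 = 0.0021120473.
Var(Ŷ) = 33089² · 0.0021120473 = 2.3124424 × 10^6.
SE(Ŷ) = √(2.3124424 × 10^6) = 1520.7.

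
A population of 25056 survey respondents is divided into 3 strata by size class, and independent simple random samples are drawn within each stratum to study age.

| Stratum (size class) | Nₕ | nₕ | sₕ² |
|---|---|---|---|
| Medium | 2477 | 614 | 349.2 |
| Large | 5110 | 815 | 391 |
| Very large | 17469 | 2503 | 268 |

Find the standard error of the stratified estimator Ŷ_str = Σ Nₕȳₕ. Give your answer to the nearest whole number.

Var(Ŷ_str) = Σₕ Nₕ²(1 − fₕ)sₕ²/nₕ.
Medium: 2477²·(1 − 614/2477)·349.2/614 = 2.6244888 × 10^6.
Large: 5110²·(1 − 815/5110)·391/815 = 1.052939 × 10^7.
Very large: 17469²·(1 − 2503/17469)·268/2503 = 2.799289 × 10^7.
Sum = 4.1146769 × 10^7.
SE = √(4.1146769 × 10^7) = 6415.

6415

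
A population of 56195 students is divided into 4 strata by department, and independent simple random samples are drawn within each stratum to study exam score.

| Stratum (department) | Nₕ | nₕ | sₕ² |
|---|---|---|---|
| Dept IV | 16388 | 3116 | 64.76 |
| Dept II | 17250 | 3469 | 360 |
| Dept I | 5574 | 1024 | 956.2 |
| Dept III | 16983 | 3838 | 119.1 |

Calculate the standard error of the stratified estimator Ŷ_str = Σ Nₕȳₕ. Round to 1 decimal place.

7733.1

Var(Ŷ_str) = Σₕ Nₕ²(1 − fₕ)sₕ²/nₕ.
Dept IV: 16388²·(1 − 3116/16388)·64.76/3116 = 4.5203464 × 10^6.
Dept II: 17250²·(1 − 3469/17250)·360/3469 = 2.4669937 × 10^7.
Dept I: 5574²·(1 − 1024/5574)·956.2/1024 = 2.3682478 × 10^7.
Dept III: 16983²·(1 − 3838/16983)·119.1/3838 = 6.9275839 × 10^6.
Sum = 5.9800345 × 10^7.
SE = √(5.9800345 × 10^7) = 7733.1.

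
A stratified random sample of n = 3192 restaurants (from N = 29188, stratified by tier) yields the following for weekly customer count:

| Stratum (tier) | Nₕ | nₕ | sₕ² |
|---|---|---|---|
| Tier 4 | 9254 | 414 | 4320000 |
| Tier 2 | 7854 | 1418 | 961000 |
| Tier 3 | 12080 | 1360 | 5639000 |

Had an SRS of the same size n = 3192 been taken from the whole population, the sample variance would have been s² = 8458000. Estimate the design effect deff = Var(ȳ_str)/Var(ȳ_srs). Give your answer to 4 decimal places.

0.7087

Var(ȳ_str) = Σ Wₕ²(1−fₕ)sₕ²/nₕ with Wₕ = Nₕ/29188:
  Tier 4: (9254/29188)²·(1−414/9254)·4320000/414 = 1001.9741
  Tier 2: (7854/29188)²·(1−1418/7854)·961000/1418 = 40.21105
  Tier 3: (12080/29188)²·(1−1360/12080)·5639000/1360 = 630.2549
  → Var(ȳ_str) = 1672.4401.
Var(ȳ_srs) = (1 − 3192/29188)·8458000/3192 = 2359.9728.
deff = 1672.4401 / 2359.9728 = 0.7087.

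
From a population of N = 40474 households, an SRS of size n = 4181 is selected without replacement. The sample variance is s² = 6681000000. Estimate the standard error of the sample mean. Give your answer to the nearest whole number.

Under SRS without replacement, Var(ȳ) = (1 − f)·s²/n with f = n/N = 4181/40474 = 0.10330088.
Var(ȳ) = (1 − 0.10330088)·6681000000/4181 = 0.89669912·1.5979431 × 10^6 = 1.4328741 × 10^6.
SE(ȳ) = √(1.4328741 × 10^6) = 1197.

1197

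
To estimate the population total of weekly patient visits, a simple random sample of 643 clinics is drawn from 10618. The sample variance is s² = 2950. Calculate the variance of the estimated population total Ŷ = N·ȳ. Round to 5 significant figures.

4.8592 × 10^8

Var(Ŷ) = N²·Var(ȳ) = N²·(1 − n/N)·s²/n.
f = 643/10618 = 0.06055754; Var(ȳ) = 0.93944246·2950/643 = 4.3100393.
Var(Ŷ) = 10618² · 4.3100393 = 4.8592212 × 10^8.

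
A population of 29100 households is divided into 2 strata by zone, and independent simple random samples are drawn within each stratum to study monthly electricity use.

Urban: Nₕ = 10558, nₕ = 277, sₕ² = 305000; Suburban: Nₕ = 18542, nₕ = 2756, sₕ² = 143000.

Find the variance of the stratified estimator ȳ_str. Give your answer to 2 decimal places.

Var(ȳ_str) = Σₕ Wₕ²(1 − fₕ)sₕ²/nₕ with Wₕ = Nₕ/N, N = 29100.
Urban: Wₕ = 0.36281787; term = 0.36281787²·(1 − 0.02623603)·305000/277 = 141.14032.
Suburban: Wₕ = 0.63718213; term = 0.63718213²·(1 − 0.14863553)·143000/2756 = 17.934923.
Sum = 159.07524.

159.08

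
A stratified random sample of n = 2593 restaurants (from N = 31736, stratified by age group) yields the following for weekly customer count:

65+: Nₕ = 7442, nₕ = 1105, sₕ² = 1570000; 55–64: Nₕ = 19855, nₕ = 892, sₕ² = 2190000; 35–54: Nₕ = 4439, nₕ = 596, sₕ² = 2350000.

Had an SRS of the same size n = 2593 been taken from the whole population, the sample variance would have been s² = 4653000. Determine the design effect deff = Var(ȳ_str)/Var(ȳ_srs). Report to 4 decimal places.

Var(ȳ_str) = Σ Wₕ²(1−fₕ)sₕ²/nₕ with Wₕ = Nₕ/31736:
  65+: (7442/31736)²·(1−1105/7442)·1570000/1105 = 66.528292
  55–64: (19855/31736)²·(1−892/19855)·2190000/892 = 917.80796
  35–54: (4439/31736)²·(1−596/4439)·2350000/596 = 66.784051
  → Var(ȳ_str) = 1051.1203.
Var(ȳ_srs) = (1 − 2593/31736)·4653000/2593 = 1647.8308.
deff = 1051.1203 / 1647.8308 = 0.6379.

0.6379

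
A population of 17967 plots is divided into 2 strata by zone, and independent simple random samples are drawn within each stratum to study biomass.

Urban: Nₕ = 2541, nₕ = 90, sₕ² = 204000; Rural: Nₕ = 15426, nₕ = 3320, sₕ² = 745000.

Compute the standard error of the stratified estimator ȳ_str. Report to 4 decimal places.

Var(ȳ_str) = Σₕ Wₕ²(1 − fₕ)sₕ²/nₕ with Wₕ = Nₕ/N, N = 17967.
Urban: Wₕ = 0.14142595; term = 0.14142595²·(1 − 0.03541913)·204000/90 = 43.730506.
Rural: Wₕ = 0.85857405; term = 0.85857405²·(1 − 0.21522106)·745000/3320 = 129.81386.
Sum = 173.54437.
SE = √(173.54437) = 13.1736.

13.1736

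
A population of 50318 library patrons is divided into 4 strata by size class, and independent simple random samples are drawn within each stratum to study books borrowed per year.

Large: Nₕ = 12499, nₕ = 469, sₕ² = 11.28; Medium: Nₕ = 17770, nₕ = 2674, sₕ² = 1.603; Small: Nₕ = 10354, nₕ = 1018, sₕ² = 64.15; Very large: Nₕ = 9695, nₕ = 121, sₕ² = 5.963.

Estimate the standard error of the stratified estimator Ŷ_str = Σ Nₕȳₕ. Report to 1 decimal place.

Var(Ŷ_str) = Σₕ Nₕ²(1 − fₕ)sₕ²/nₕ.
Large: 12499²·(1 − 469/12499)·11.28/469 = 3.6164058 × 10^6.
Medium: 17770²·(1 − 2674/17770)·1.603/2674 = 160813.1.
Small: 10354²·(1 − 1018/10354)·64.15/1018 = 6.0914108 × 10^6.
Very large: 9695²·(1 − 121/9695)·5.963/121 = 4.5742582 × 10^6.
Sum = 1.4442888 × 10^7.
SE = √(1.4442888 × 10^7) = 3800.4.

3800.4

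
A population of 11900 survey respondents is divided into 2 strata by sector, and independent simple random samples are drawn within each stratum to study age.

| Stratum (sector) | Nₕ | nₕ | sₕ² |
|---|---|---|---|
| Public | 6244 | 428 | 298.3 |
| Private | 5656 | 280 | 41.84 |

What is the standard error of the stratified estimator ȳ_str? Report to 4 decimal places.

0.4591

Var(ȳ_str) = Σₕ Wₕ²(1 − fₕ)sₕ²/nₕ with Wₕ = Nₕ/N, N = 11900.
Public: Wₕ = 0.52470588; term = 0.52470588²·(1 − 0.06854580)·298.3/428 = 0.17873222.
Private: Wₕ = 0.47529412; term = 0.47529412²·(1 − 0.04950495)·41.84/280 = 0.032085468.
Sum = 0.21081769.
SE = √(0.21081769) = 0.4591.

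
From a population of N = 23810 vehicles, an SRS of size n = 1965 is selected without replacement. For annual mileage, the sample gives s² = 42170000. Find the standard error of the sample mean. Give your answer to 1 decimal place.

Under SRS without replacement, Var(ȳ) = (1 − f)·s²/n with f = n/N = 1965/23810 = 0.08252835.
Var(ȳ) = (1 − 0.08252835)·42170000/1965 = 0.91747165·21460.56 = 19689.455.
SE(ȳ) = √(19689.455) = 140.3.

140.3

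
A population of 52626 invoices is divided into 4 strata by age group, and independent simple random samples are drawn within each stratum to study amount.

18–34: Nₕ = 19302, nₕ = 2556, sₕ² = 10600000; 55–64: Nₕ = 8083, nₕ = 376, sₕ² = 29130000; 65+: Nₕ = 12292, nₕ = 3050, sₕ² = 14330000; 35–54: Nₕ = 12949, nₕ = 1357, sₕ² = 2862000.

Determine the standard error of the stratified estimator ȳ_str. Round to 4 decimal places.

Var(ȳ_str) = Σₕ Wₕ²(1 − fₕ)sₕ²/nₕ with Wₕ = Nₕ/N, N = 52626.
18–34: Wₕ = 0.36677688; term = 0.36677688²·(1 − 0.13242151)·10600000/2556 = 484.01374.
55–64: Wₕ = 0.15359328; term = 0.15359328²·(1 − 0.04651738)·29130000/376 = 1742.6487.
65+: Wₕ = 0.23357276; term = 0.23357276²·(1 − 0.24812886)·14330000/3050 = 192.72326.
35–54: Wₕ = 0.24605708; term = 0.24605708²·(1 − 0.10479574)·2862000/1357 = 114.30985.
Sum = 2533.6956.
SE = √(2533.6956) = 50.3358.

50.3358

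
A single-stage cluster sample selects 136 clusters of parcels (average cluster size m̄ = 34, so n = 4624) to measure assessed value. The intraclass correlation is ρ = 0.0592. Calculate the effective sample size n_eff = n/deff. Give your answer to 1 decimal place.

deff = 1 + (34 − 1)·0.0592 = 1 + 1.9536 = 2.9536.
n_eff = 4624 / 2.9536 = 1565.5.

1565.5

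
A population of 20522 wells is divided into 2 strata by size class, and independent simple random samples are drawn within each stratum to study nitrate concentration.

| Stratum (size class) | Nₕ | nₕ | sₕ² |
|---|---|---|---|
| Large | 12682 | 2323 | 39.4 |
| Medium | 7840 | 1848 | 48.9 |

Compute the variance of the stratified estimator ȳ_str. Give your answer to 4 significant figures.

0.008242

Var(ȳ_str) = Σₕ Wₕ²(1 − fₕ)sₕ²/nₕ with Wₕ = Nₕ/N, N = 20522.
Large: Wₕ = 0.61797096; term = 0.61797096²·(1 − 0.18317300)·39.4/2323 = 0.0052907011.
Medium: Wₕ = 0.38202904; term = 0.38202904²·(1 − 0.23571429)·48.9/1848 = 0.0029515857.
Sum = 0.0082422868.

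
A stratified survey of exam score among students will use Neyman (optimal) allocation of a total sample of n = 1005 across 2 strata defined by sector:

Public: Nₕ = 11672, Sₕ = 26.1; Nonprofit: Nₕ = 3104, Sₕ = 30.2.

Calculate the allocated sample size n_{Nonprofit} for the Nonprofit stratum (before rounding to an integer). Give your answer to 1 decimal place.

236.5

Neyman allocation: nₕ = n·NₕSₕ / Σⱼ NⱼSⱼ.
Σ NⱼSⱼ = 11672·26.1 + 3104·30.2 = 398380.
n_{Nonprofit} = 1005·3104·30.2 / 398380 = 236.5.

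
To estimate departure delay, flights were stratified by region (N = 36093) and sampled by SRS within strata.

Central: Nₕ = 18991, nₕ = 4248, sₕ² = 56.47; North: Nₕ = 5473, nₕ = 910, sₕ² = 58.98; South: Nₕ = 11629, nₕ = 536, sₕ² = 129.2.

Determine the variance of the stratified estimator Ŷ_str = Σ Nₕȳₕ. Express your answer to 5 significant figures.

3.6435 × 10^7

Var(Ŷ_str) = Σₕ Nₕ²(1 − fₕ)sₕ²/nₕ.
Central: 18991²·(1 − 4248/18991)·56.47/4248 = 3.7219195 × 10^6.
North: 5473²·(1 − 910/5473)·58.98/910 = 1.6185991 × 10^6.
South: 11629²·(1 − 536/11629)·129.2/536 = 3.1094896 × 10^7.
Sum = 3.6435415 × 10^7.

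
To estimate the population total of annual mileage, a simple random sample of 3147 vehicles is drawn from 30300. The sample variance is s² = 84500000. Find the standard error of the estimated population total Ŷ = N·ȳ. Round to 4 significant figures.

4.700 × 10^6

Var(Ŷ) = N²·Var(ȳ) = N²·(1 − n/N)·s²/n.
f = 3147/30300 = 0.10386139; Var(ȳ) = 0.89613861·84500000/3147 = 24062.19.
Var(Ŷ) = 30300² · 24062.19 = 2.2091256 × 10^13.
SE(Ŷ) = √(2.2091256 × 10^13) = 4.700 × 10^6.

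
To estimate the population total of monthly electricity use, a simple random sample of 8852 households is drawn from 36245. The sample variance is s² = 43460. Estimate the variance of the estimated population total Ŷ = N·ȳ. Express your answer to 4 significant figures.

Var(Ŷ) = N²·Var(ȳ) = N²·(1 − n/N)·s²/n.
f = 8852/36245 = 0.24422679; Var(ȳ) = 0.75577321·43460/8852 = 3.710563.
Var(Ŷ) = 36245² · 3.710563 = 4.8745667 × 10^9.

4.875 × 10^9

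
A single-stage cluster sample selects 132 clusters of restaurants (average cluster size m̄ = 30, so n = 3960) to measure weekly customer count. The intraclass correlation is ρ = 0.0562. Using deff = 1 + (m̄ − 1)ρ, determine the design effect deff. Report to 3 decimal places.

2.630

deff = 1 + (30 − 1)·0.0562 = 1 + 1.6298 = 2.6298.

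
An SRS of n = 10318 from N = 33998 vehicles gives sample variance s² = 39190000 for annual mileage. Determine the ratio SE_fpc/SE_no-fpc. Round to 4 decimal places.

f = n/N = 10318/33998 = 0.30348844.
SE_no-fpc = √(s²/n) = 61.629674; SE_fpc = √((1−f)s²/n) = 51.434442.
Ratio = √(1−f) = 0.83457268.

0.8346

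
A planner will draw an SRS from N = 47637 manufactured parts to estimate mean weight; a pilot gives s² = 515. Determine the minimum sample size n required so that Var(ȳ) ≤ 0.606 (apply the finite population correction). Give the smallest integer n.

835

Without fpc, n₀ = s²/D = 515/0.606 = 849.8350.
With fpc, (1 − n/N)·s²/n ≤ D requires n ≥ n₀/(1 + n₀/N) = 849.8350/(1 + 849.8350/47637) = 834.9398.
Rounding up, n = 835.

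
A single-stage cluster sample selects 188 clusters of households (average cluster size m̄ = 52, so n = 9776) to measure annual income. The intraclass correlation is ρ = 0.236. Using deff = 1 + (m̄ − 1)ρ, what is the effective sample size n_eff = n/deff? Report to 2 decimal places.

749.92

deff = 1 + (52 − 1)·0.236 = 1 + 12.036 = 13.036.
n_eff = 9776 / 13.036 = 749.92.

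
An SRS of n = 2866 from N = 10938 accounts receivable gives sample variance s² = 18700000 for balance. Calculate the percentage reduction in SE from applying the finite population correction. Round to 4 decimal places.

f = n/N = 2866/10938 = 0.26202231.
SE_no-fpc = √(s²/n) = 80.776068; SE_fpc = √((1−f)s²/n) = 69.391189.
Ratio = √(1−f) = 0.85905628. Reduction = 100·(1 − 0.85905628) = 14.0944%.

14.0944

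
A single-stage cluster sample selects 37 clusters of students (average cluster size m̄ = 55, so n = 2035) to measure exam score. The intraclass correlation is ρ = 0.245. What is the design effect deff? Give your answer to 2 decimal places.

deff = 1 + (55 − 1)·0.245 = 1 + 13.23 = 14.23.

14.23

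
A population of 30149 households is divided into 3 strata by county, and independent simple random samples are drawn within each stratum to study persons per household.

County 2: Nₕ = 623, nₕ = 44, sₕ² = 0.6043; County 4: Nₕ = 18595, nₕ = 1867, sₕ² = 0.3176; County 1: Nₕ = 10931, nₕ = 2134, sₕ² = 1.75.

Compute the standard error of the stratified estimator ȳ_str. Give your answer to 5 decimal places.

Var(ȳ_str) = Σₕ Wₕ²(1 − fₕ)sₕ²/nₕ with Wₕ = Nₕ/N, N = 30149.
County 2: Wₕ = 0.02066404; term = 0.02066404²·(1 − 0.07062600)·0.6043/44 = 5.4503037 × 10^-6.
County 4: Wₕ = 0.61677004; term = 0.61677004²·(1 − 0.10040333)·0.3176/1867 = 5.8214417 × 10^-5.
County 1: Wₕ = 0.36256592; term = 0.36256592²·(1 − 0.19522459)·1.75/2134 = 8.6754557 × 10^-5.
Sum = 1.5041928 × 10^-4.
SE = √(1.5041928 × 10^-4) = 0.01226.

0.01226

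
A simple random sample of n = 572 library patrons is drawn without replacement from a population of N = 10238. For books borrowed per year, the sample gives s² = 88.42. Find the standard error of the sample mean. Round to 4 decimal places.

0.3820

Under SRS without replacement, Var(ȳ) = (1 − f)·s²/n with f = n/N = 572/10238 = 0.05587029.
Var(ȳ) = (1 − 0.05587029)·88.42/572 = 0.94412971·0.15458042 = 0.14594397.
SE(ȳ) = √(0.14594397) = 0.3820.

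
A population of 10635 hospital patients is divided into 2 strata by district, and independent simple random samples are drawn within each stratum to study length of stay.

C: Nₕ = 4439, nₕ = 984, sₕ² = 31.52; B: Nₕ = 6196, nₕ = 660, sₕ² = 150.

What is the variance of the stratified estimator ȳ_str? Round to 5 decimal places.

0.07327

Var(ȳ_str) = Σₕ Wₕ²(1 − fₕ)sₕ²/nₕ with Wₕ = Nₕ/N, N = 10635.
C: Wₕ = 0.41739539; term = 0.41739539²·(1 − 0.22167155)·31.52/984 = 0.0043435949.
B: Wₕ = 0.58260461; term = 0.58260461²·(1 − 0.10652034)·150/660 = 0.068925484.
Sum = 0.073269079.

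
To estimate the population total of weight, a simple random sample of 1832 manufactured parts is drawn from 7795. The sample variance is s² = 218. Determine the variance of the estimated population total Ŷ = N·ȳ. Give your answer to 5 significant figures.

Var(Ŷ) = N²·Var(ȳ) = N²·(1 − n/N)·s²/n.
f = 1832/7795 = 0.23502245; Var(ȳ) = 0.76497755·218/1832 = 0.091028988.
Var(Ŷ) = 7795² · 0.091028988 = 5.5311056 × 10^6.

5.5311 × 10^6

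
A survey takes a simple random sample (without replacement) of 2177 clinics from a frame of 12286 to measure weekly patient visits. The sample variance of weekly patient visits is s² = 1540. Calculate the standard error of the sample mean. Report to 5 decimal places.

0.76292

Under SRS without replacement, Var(ȳ) = (1 − f)·s²/n with f = n/N = 2177/12286 = 0.17719355.
Var(ȳ) = (1 − 0.17719355)·1540/2177 = 0.82280645·0.7073955 = 0.58204958.
SE(ȳ) = √(0.58204958) = 0.76292.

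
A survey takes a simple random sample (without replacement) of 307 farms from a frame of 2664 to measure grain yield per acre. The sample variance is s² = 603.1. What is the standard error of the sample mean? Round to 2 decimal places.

Under SRS without replacement, Var(ȳ) = (1 − f)·s²/n with f = n/N = 307/2664 = 0.11524024.
Var(ȳ) = (1 − 0.11524024)·603.1/307 = 0.88475976·1.9644951 = 1.7381062.
SE(ȳ) = √(1.7381062) = 1.32.

1.32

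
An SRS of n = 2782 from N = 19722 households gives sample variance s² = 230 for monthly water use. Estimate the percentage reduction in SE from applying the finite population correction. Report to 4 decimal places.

f = n/N = 2782/19722 = 0.14106074.
SE_no-fpc = √(s²/n) = 0.28753145; SE_fpc = √((1−f)s²/n) = 0.2664812.
Ratio = √(1−f) = 0.92678976. Reduction = 100·(1 − 0.92678976) = 7.3210%.

7.3210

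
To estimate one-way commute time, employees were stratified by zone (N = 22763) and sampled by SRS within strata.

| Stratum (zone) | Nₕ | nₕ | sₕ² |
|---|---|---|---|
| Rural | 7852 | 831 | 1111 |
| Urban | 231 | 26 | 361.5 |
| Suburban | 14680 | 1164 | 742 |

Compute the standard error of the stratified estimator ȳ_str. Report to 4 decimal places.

Var(ȳ_str) = Σₕ Wₕ²(1 − fₕ)sₕ²/nₕ with Wₕ = Nₕ/N, N = 22763.
Rural: Wₕ = 0.34494575; term = 0.34494575²·(1 − 0.10583291)·1111/831 = 0.14224379.
Urban: Wₕ = 0.01014805; term = 0.01014805²·(1 − 0.11255411)·361.5/26 = 0.0012706964.
Suburban: Wₕ = 0.64490621; term = 0.64490621²·(1 − 0.07929155)·742/1164 = 0.24409909.
Sum = 0.38761358.
SE = √(0.38761358) = 0.6226.

0.6226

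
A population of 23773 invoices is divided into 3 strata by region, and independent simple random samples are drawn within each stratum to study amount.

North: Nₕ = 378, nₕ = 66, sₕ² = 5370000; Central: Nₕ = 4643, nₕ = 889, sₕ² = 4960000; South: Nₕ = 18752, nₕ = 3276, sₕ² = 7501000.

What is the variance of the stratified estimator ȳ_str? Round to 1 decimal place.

Var(ȳ_str) = Σₕ Wₕ²(1 − fₕ)sₕ²/nₕ with Wₕ = Nₕ/N, N = 23773.
North: Wₕ = 0.01590039; term = 0.01590039²·(1 − 0.17460317)·5370000/66 = 16.978869.
Central: Wₕ = 0.19530560; term = 0.19530560²·(1 − 0.19147103)·4960000/889 = 172.06989.
South: Wₕ = 0.78879401; term = 0.78879401²·(1 − 0.17470137)·7501000/3276 = 1175.7463.
Sum = 1364.7951.

1364.8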